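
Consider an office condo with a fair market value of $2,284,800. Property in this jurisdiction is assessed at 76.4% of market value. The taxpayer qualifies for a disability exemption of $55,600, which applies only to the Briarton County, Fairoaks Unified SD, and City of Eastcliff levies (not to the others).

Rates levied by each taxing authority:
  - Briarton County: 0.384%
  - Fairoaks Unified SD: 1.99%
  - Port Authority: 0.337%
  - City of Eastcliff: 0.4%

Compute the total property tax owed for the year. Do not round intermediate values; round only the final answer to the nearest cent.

$52,762.87

Assessed value = $2,284,800 × 0.764 = $1,745,587.2
Briarton County: ($1,745,587.2 − $55,600) × 0.00384 = $1,689,987.2 × 0.00384 = $6,489.550848
Fairoaks Unified SD: ($1,745,587.2 − $55,600) × 0.0199 = $1,689,987.2 × 0.0199 = $33,630.74528
Port Authority: $1,745,587.2 × 0.00337 = $5,882.628864
City of Eastcliff: ($1,745,587.2 − $55,600) × 0.004 = $1,689,987.2 × 0.004 = $6,759.9488
Total = $52,762.873792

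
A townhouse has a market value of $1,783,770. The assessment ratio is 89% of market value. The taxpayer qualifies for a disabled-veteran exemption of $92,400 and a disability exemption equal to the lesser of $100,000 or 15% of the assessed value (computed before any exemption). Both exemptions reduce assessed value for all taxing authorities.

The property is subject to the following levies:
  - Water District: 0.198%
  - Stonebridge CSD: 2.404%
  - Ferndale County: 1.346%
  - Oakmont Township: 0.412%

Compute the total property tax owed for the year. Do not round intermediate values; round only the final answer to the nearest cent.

$60,828.77

Assessed value = $1,783,770 × 0.89 = $1,587,555.3
Disability exemption = min($100,000, 15% × $1,587,555.3) = min($100,000, $238,133.295) = $100,000 (dollar cap binds)
Taxable value = $1,587,555.3 − $92,400 − $100,000 = $1,395,155.3
Water District: $1,395,155.3 × 0.00198 = $2,762.407494
Stonebridge CSD: $1,395,155.3 × 0.02404 = $33,539.533412
Ferndale County: $1,395,155.3 × 0.01346 = $18,778.790338
Oakmont Township: $1,395,155.3 × 0.00412 = $5,748.039836
Total = $60,828.77108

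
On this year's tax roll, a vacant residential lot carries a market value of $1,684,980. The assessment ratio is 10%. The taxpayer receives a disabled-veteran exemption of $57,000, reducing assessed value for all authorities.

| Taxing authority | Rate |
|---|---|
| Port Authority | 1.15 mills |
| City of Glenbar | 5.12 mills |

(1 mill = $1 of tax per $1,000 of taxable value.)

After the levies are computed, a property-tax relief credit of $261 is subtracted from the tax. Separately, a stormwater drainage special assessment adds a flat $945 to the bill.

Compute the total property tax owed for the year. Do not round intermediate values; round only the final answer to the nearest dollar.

Assessed value = $1,684,980 × 0.1 = $168,498
Taxable value = $168,498 − $57,000 = $111,498
Port Authority: $111,498 × 0.00115 = $128.2227
City of Glenbar: $111,498 × 0.00512 = $570.86976
Levies subtotal = $699.09246
After credit = $699.09246 − $261 = $438.09246
Total = $438.09246 + $945 = $1,383.09246

$1,383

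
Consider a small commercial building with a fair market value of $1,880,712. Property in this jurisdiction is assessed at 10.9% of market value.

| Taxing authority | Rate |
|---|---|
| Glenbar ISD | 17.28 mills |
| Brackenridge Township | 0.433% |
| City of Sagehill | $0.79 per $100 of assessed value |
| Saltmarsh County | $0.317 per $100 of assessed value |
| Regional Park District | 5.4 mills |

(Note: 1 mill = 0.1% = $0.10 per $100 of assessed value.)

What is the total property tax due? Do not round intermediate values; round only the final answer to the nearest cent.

Assessed value = $1,880,712 × 0.109 = $204,997.608
Glenbar ISD: $204,997.608 × 0.01728 = $3,542.35866624
Brackenridge Township: $204,997.608 × 0.00433 = $887.63964264
City of Sagehill: $204,997.608 × 0.0079 = $1,619.4811032
Saltmarsh County: $204,997.608 × 0.00317 = $649.84241736
Regional Park District: $204,997.608 × 0.0054 = $1,106.9870832
Total = $7,806.30891264

$7,806.31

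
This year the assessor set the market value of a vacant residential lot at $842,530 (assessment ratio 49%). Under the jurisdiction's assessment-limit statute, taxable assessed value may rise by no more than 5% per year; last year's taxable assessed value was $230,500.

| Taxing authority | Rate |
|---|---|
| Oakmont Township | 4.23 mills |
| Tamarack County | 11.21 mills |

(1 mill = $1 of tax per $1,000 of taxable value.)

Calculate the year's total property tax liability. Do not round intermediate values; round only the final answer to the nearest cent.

Uncapped assessed value = $842,530 × 0.49 = $412,839.7
Cap limit = $230,500 × 1.05 = $242,025
Taxable assessed value = min($412,839.7, $242,025) = $242,025 (cap binds)
Oakmont Township: $242,025 × 0.00423 = $1,023.76575
Tamarack County: $242,025 × 0.01121 = $2,713.10025
Total = $3,736.866

$3,736.87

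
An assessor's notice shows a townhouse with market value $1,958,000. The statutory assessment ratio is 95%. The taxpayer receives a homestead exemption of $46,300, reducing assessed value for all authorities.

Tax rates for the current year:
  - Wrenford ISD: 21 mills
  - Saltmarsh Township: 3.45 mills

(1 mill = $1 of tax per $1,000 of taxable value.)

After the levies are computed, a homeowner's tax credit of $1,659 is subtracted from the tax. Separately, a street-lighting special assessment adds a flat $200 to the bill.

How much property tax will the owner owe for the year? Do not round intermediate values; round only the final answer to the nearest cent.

Assessed value = $1,958,000 × 0.95 = $1,860,100
Taxable value = $1,860,100 − $46,300 = $1,813,800
Wrenford ISD: $1,813,800 × 0.021 = $38,089.8
Saltmarsh Township: $1,813,800 × 0.00345 = $6,257.61
Levies subtotal = $44,347.41
After credit = $44,347.41 − $1,659 = $42,688.41
Total = $42,688.41 + $200 = $42,888.41

$42,888.41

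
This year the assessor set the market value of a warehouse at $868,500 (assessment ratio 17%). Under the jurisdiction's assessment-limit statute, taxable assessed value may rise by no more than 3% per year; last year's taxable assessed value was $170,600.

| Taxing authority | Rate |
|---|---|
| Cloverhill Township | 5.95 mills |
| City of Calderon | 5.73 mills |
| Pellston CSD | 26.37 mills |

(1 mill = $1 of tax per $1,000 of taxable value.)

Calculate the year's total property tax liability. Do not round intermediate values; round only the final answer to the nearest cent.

$5,617.89

Uncapped assessed value = $868,500 × 0.17 = $147,645
Cap limit = $170,600 × 1.03 = $175,718
Taxable assessed value = min($147,645, $175,718) = $147,645 (cap does not bind)
Cloverhill Township: $147,645 × 0.00595 = $878.48775
City of Calderon: $147,645 × 0.00573 = $846.00585
Pellston CSD: $147,645 × 0.02637 = $3,893.39865
Total = $5,617.89225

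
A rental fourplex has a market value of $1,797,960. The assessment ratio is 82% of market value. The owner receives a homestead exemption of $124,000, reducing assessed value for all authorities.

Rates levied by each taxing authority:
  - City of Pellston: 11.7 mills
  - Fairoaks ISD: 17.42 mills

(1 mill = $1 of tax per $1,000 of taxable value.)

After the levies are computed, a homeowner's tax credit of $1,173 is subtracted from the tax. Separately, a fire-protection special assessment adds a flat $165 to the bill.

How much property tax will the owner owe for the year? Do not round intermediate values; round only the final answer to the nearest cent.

Assessed value = $1,797,960 × 0.82 = $1,474,327.2
Taxable value = $1,474,327.2 − $124,000 = $1,350,327.2
City of Pellston: $1,350,327.2 × 0.0117 = $15,798.82824
Fairoaks ISD: $1,350,327.2 × 0.01742 = $23,522.699824
Levies subtotal = $39,321.528064
After credit = $39,321.528064 − $1,173 = $38,148.528064
Total = $38,148.528064 + $165 = $38,313.528064

$38,313.53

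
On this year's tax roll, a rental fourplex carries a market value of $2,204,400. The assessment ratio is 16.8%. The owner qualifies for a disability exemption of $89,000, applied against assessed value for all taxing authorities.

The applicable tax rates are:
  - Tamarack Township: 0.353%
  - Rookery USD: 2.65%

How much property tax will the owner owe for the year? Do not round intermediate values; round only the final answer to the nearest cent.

$8,448.62

Assessed value = $2,204,400 × 0.168 = $370,339.2
Taxable value = $370,339.2 − $89,000 = $281,339.2
Tamarack Township: $281,339.2 × 0.00353 = $993.127376
Rookery USD: $281,339.2 × 0.0265 = $7,455.4888
Total = $993.127376 + $7,455.4888 = $8,448.616176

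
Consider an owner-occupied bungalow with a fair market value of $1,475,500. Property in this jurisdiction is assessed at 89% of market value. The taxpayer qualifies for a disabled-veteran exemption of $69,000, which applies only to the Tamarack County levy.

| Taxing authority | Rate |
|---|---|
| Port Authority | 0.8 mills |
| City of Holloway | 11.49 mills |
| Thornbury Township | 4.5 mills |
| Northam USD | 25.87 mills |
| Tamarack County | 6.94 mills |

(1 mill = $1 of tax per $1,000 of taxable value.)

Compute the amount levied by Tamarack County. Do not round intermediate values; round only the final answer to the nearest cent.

$8,634.71

Assessed value = $1,475,500 × 0.89 = $1,313,195
Tamarack County taxable value = $1,313,195 − $69,000 = $1,244,195
Tamarack County levy = $1,244,195 × 0.00694 = $8,634.7133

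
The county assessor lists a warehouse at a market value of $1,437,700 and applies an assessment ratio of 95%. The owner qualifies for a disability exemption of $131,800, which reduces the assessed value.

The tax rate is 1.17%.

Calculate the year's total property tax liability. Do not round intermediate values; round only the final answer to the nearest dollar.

$14,438

Assessed value = $1,437,700 × 0.95 = $1,365,815
Taxable value = $1,365,815 − $131,800 = $1,234,015
Tax = $1,234,015 × 0.0117 = $14,437.9755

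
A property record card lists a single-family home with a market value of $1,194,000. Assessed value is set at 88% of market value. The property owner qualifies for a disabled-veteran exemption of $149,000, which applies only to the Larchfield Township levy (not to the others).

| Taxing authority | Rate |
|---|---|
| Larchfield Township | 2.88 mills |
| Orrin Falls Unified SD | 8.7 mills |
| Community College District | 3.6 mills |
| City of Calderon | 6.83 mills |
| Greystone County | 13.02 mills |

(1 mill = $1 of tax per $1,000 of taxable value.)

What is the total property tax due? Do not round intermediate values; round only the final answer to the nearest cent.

Assessed value = $1,194,000 × 0.88 = $1,050,720
Larchfield Township: ($1,050,720 − $149,000) × 0.00288 = $901,720 × 0.00288 = $2,596.9536
Orrin Falls Unified SD: $1,050,720 × 0.0087 = $9,141.264
Community College District: $1,050,720 × 0.0036 = $3,782.592
City of Calderon: $1,050,720 × 0.00683 = $7,176.4176
Greystone County: $1,050,720 × 0.01302 = $13,680.3744
Total = $36,377.6016

$36,377.60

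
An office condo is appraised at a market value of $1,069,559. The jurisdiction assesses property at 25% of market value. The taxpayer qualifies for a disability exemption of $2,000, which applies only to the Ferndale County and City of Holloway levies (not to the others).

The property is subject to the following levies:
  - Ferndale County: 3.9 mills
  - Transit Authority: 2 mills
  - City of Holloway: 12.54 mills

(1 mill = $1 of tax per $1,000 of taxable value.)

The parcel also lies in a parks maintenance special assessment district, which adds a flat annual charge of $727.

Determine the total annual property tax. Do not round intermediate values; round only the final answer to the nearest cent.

$5,624.79

Assessed value = $1,069,559 × 0.25 = $267,389.75
Ferndale County: ($267,389.75 − $2,000) × 0.0039 = $265,389.75 × 0.0039 = $1,035.020025
Transit Authority: $267,389.75 × 0.002 = $534.7795
City of Holloway: ($267,389.75 − $2,000) × 0.01254 = $265,389.75 × 0.01254 = $3,327.987465
Levies subtotal = $4,897.78699
Total = $4,897.78699 + $727 = $5,624.78699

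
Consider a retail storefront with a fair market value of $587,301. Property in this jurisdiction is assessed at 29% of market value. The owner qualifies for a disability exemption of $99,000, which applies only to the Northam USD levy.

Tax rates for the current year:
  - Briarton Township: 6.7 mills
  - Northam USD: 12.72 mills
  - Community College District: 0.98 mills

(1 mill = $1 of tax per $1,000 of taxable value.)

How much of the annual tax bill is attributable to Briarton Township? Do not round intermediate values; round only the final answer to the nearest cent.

Assessed value = $587,301 × 0.29 = $170,317.29
Briarton Township taxable value = $170,317.29 (exemption does not apply)
Briarton Township levy = $170,317.29 × 0.0067 = $1,141.125843

$1,141.13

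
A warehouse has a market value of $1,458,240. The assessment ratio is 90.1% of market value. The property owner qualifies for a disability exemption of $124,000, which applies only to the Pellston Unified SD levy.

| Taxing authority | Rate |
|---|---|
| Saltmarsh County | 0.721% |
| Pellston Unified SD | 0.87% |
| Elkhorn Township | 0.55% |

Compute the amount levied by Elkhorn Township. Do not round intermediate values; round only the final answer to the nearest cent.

$7,226.31

Assessed value = $1,458,240 × 0.901 = $1,313,874.24
Elkhorn Township taxable value = $1,313,874.24 (exemption does not apply)
Elkhorn Township levy = $1,313,874.24 × 0.0055 = $7,226.30832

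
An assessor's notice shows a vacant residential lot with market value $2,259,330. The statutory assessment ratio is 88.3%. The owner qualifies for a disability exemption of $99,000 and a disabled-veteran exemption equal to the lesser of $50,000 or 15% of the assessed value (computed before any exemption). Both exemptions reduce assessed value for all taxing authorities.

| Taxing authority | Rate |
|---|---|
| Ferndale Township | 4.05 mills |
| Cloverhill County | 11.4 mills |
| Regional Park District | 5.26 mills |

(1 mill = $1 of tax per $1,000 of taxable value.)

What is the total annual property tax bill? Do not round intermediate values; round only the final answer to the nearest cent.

$38,230.42

Assessed value = $2,259,330 × 0.883 = $1,994,988.39
Disabled-veteran exemption = min($50,000, 15% × $1,994,988.39) = min($50,000, $299,248.2585) = $50,000 (dollar cap binds)
Taxable value = $1,994,988.39 − $99,000 − $50,000 = $1,845,988.39
Ferndale Township: $1,845,988.39 × 0.00405 = $7,476.2529795
Cloverhill County: $1,845,988.39 × 0.0114 = $21,044.267646
Regional Park District: $1,845,988.39 × 0.00526 = $9,709.8989314
Total = $38,230.4195569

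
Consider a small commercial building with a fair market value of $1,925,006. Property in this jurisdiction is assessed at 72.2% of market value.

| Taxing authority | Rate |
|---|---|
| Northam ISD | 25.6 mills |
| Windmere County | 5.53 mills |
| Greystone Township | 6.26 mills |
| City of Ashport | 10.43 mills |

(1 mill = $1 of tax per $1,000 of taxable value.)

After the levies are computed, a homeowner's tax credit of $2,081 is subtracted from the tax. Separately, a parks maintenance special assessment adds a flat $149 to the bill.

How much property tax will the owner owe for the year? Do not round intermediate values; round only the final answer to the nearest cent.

Assessed value = $1,925,006 × 0.722 = $1,389,854.332
Northam ISD: $1,389,854.332 × 0.0256 = $35,580.2708992
Windmere County: $1,389,854.332 × 0.00553 = $7,685.89445596
Greystone Township: $1,389,854.332 × 0.00626 = $8,700.48811832
City of Ashport: $1,389,854.332 × 0.01043 = $14,496.18068276
Levies subtotal = $66,462.83415624
After credit = $66,462.83415624 − $2,081 = $64,381.83415624
Total = $64,381.83415624 + $149 = $64,530.83415624

$64,530.83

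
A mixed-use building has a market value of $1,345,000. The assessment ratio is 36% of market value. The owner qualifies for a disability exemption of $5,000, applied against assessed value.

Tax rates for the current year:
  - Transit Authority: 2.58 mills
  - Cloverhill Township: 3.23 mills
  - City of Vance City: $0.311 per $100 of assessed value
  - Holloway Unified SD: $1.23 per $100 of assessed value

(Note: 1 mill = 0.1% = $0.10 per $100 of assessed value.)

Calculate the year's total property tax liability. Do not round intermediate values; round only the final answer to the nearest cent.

Assessed value = $1,345,000 × 0.36 = $484,200
Taxable value = $484,200 − $5,000 = $479,200
Transit Authority: $479,200 × 0.00258 = $1,236.336
Cloverhill Township: $479,200 × 0.00323 = $1,547.816
City of Vance City: $479,200 × 0.00311 = $1,490.312
Holloway Unified SD: $479,200 × 0.0123 = $5,894.16
Total = $10,168.624

$10,168.62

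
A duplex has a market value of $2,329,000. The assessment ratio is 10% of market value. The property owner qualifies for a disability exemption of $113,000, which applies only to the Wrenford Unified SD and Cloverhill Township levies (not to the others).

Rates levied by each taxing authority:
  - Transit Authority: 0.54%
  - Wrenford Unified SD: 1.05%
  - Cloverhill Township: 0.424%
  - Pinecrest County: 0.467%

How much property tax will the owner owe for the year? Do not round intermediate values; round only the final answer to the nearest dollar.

Assessed value = $2,329,000 × 0.1 = $232,900
Transit Authority: $232,900 × 0.0054 = $1,257.66
Wrenford Unified SD: ($232,900 − $113,000) × 0.0105 = $119,900 × 0.0105 = $1,258.95
Cloverhill Township: ($232,900 − $113,000) × 0.00424 = $119,900 × 0.00424 = $508.376
Pinecrest County: $232,900 × 0.00467 = $1,087.643
Total = $4,112.629

$4,113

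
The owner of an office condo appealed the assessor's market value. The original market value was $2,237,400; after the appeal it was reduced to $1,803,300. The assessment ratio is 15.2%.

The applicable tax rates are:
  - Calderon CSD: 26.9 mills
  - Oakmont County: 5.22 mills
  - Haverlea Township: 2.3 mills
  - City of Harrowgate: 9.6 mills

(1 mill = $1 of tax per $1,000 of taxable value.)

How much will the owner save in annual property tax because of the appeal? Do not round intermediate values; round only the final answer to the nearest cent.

$2,904.58

Old assessed value = $2,237,400 × 0.152 = $340,084.8
New assessed value = $1,803,300 × 0.152 = $274,101.6
Combined rate = 0.0269 + 0.00522 + 0.0023 + 0.0096 = 0.04402
Old tax = $340,084.8 × 0.04402 = $14,970.532896
New tax = $274,101.6 × 0.04402 = $12,065.952432
Reduction = $14,970.532896 − $12,065.952432 = $2,904.580464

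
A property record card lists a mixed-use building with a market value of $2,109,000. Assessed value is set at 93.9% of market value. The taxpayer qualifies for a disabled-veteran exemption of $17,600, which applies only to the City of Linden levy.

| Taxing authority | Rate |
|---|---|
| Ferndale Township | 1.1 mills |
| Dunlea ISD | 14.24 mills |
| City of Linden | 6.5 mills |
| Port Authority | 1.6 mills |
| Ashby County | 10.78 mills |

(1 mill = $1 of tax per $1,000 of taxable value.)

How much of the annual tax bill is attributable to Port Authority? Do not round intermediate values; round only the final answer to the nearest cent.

$3,168.56

Assessed value = $2,109,000 × 0.939 = $1,980,351
Port Authority taxable value = $1,980,351 (exemption does not apply)
Port Authority levy = $1,980,351 × 0.0016 = $3,168.5616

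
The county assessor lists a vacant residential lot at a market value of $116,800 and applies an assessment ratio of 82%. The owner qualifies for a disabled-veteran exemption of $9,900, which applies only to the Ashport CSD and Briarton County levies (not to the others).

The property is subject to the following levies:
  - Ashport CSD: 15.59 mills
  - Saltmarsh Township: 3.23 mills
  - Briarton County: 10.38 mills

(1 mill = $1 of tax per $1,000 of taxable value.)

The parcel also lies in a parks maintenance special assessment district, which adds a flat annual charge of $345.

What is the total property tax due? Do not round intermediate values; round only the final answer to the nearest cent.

Assessed value = $116,800 × 0.82 = $95,776
Ashport CSD: ($95,776 − $9,900) × 0.01559 = $85,876 × 0.01559 = $1,338.80684
Saltmarsh Township: $95,776 × 0.00323 = $309.35648
Briarton County: ($95,776 − $9,900) × 0.01038 = $85,876 × 0.01038 = $891.39288
Levies subtotal = $2,539.5562
Total = $2,539.5562 + $345 = $2,884.5562

$2,884.56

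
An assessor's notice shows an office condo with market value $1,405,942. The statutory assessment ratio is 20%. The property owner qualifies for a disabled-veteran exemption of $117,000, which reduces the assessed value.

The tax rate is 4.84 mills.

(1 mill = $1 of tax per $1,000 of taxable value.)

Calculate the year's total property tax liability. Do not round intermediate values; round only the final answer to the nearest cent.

$794.67

Assessed value = $1,405,942 × 0.2 = $281,188.4
Taxable value = $281,188.4 − $117,000 = $164,188.4
Tax = $164,188.4 × 0.00484 = $794.671856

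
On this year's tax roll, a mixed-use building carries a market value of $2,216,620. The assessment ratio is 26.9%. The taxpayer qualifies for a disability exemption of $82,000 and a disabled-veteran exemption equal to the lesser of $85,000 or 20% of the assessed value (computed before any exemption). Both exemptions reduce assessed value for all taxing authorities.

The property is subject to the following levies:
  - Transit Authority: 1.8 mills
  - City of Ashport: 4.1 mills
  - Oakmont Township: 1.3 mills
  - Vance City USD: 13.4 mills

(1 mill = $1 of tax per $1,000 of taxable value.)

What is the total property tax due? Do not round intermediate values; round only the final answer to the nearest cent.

Assessed value = $2,216,620 × 0.269 = $596,270.78
Disabled-veteran exemption = min($85,000, 20% × $596,270.78) = min($85,000, $119,254.156) = $85,000 (dollar cap binds)
Taxable value = $596,270.78 − $82,000 − $85,000 = $429,270.78
Transit Authority: $429,270.78 × 0.0018 = $772.687404
City of Ashport: $429,270.78 × 0.0041 = $1,760.010198
Oakmont Township: $429,270.78 × 0.0013 = $558.052014
Vance City USD: $429,270.78 × 0.0134 = $5,752.228452
Total = $8,842.978068

$8,842.98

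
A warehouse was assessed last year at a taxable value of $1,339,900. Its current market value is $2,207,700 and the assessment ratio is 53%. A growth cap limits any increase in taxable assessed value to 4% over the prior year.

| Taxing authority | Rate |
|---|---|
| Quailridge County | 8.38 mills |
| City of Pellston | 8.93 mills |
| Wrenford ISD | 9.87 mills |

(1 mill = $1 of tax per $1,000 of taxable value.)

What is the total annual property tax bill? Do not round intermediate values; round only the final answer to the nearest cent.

$31,802.80

Uncapped assessed value = $2,207,700 × 0.53 = $1,170,081
Cap limit = $1,339,900 × 1.04 = $1,393,496
Taxable assessed value = min($1,170,081, $1,393,496) = $1,170,081 (cap does not bind)
Quailridge County: $1,170,081 × 0.00838 = $9,805.27878
City of Pellston: $1,170,081 × 0.00893 = $10,448.82333
Wrenford ISD: $1,170,081 × 0.00987 = $11,548.69947
Total = $31,802.80158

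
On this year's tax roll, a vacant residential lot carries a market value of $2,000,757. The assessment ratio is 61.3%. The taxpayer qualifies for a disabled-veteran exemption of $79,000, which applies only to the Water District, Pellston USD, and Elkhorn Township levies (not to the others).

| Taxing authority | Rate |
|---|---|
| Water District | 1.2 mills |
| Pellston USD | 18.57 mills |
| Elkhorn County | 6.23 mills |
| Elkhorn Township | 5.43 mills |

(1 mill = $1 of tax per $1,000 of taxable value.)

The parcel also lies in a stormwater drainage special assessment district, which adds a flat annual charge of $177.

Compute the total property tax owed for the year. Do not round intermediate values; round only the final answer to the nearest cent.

Assessed value = $2,000,757 × 0.613 = $1,226,464.041
Water District: ($1,226,464.041 − $79,000) × 0.0012 = $1,147,464.041 × 0.0012 = $1,376.9568492
Pellston USD: ($1,226,464.041 − $79,000) × 0.01857 = $1,147,464.041 × 0.01857 = $21,308.40724137
Elkhorn County: $1,226,464.041 × 0.00623 = $7,640.87097543
Elkhorn Township: ($1,226,464.041 − $79,000) × 0.00543 = $1,147,464.041 × 0.00543 = $6,230.72974263
Levies subtotal = $36,556.96480863
Total = $36,556.96480863 + $177 = $36,733.96480863

$36,733.96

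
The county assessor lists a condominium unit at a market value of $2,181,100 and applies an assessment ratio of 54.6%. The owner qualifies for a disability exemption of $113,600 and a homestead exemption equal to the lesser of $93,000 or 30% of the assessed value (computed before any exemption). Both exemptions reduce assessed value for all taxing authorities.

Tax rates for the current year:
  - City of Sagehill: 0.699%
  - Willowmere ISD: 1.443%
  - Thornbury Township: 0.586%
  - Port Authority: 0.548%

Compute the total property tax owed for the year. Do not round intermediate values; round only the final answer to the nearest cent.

Assessed value = $2,181,100 × 0.546 = $1,190,880.6
Homestead exemption = min($93,000, 30% × $1,190,880.6) = min($93,000, $357,264.18) = $93,000 (dollar cap binds)
Taxable value = $1,190,880.6 − $113,600 − $93,000 = $984,280.6
City of Sagehill: $984,280.6 × 0.00699 = $6,880.121394
Willowmere ISD: $984,280.6 × 0.01443 = $14,203.169058
Thornbury Township: $984,280.6 × 0.00586 = $5,767.884316
Port Authority: $984,280.6 × 0.00548 = $5,393.857688
Total = $32,245.032456

$32,245.03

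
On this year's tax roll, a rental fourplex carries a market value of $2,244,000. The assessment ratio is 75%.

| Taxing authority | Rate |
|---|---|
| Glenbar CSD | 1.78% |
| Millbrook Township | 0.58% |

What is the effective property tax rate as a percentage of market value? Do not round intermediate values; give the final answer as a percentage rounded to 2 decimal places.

1.77%

Assessed value = $2,244,000 × 0.75 = $1,683,000
Glenbar CSD: $1,683,000 × 0.0178 = $29,957.4
Millbrook Township: $1,683,000 × 0.0058 = $9,761.4
Total tax = $39,718.8
Effective rate = $39,718.8 ÷ $2,244,000 = 1.77% of market value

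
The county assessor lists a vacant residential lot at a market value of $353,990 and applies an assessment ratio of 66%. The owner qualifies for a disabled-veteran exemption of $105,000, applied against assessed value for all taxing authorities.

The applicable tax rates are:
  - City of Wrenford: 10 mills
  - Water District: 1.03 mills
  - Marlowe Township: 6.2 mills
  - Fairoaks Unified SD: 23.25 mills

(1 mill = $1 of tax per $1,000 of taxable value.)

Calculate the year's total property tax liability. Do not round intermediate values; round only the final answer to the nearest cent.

$5,207.08

Assessed value = $353,990 × 0.66 = $233,633.4
Taxable value = $233,633.4 − $105,000 = $128,633.4
City of Wrenford: $128,633.4 × 0.01 = $1,286.334
Water District: $128,633.4 × 0.00103 = $132.492402
Marlowe Township: $128,633.4 × 0.0062 = $797.52708
Fairoaks Unified SD: $128,633.4 × 0.02325 = $2,990.72655
Total = $1,286.334 + $132.492402 + $797.52708 + $2,990.72655 = $5,207.080032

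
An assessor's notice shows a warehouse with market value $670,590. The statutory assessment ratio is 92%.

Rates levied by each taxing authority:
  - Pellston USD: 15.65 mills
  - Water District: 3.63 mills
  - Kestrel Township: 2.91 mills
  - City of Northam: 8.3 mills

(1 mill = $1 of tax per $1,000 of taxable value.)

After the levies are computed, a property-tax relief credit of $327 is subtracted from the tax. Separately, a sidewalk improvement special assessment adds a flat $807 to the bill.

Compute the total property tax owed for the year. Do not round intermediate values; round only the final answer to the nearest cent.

$19,290.59

Assessed value = $670,590 × 0.92 = $616,942.8
Pellston USD: $616,942.8 × 0.01565 = $9,655.15482
Water District: $616,942.8 × 0.00363 = $2,239.502364
Kestrel Township: $616,942.8 × 0.00291 = $1,795.303548
City of Northam: $616,942.8 × 0.0083 = $5,120.62524
Levies subtotal = $18,810.585972
After credit = $18,810.585972 − $327 = $18,483.585972
Total = $18,483.585972 + $807 = $19,290.585972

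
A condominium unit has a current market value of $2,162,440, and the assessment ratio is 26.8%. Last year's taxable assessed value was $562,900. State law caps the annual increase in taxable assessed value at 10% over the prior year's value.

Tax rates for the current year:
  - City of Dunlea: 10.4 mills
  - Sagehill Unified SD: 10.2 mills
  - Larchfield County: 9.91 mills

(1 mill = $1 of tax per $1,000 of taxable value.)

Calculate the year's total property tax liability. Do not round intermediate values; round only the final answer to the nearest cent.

Uncapped assessed value = $2,162,440 × 0.268 = $579,533.92
Cap limit = $562,900 × 1.1 = $619,190
Taxable assessed value = min($579,533.92, $619,190) = $579,533.92 (cap does not bind)
City of Dunlea: $579,533.92 × 0.0104 = $6,027.152768
Sagehill Unified SD: $579,533.92 × 0.0102 = $5,911.245984
Larchfield County: $579,533.92 × 0.00991 = $5,743.1811472
Total = $17,681.5798992

$17,681.58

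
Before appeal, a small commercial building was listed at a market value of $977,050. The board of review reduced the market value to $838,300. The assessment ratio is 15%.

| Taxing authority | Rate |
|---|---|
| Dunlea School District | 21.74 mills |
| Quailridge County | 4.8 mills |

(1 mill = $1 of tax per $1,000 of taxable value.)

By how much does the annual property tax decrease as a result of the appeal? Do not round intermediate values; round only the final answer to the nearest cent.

$552.36

Old assessed value = $977,050 × 0.15 = $146,557.5
New assessed value = $838,300 × 0.15 = $125,745
Combined rate = 0.02174 + 0.0048 = 0.02654
Old tax = $146,557.5 × 0.02654 = $3,889.63605
New tax = $125,745 × 0.02654 = $3,337.2723
Reduction = $3,889.63605 − $3,337.2723 = $552.36375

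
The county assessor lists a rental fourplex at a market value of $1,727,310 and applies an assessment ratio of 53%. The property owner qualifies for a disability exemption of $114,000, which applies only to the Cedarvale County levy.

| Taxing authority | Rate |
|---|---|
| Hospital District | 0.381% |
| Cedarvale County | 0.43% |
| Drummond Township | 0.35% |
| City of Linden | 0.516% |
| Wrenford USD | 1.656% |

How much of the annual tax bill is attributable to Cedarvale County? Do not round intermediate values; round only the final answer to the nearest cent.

$3,446.34

Assessed value = $1,727,310 × 0.53 = $915,474.3
Cedarvale County taxable value = $915,474.3 − $114,000 = $801,474.3
Cedarvale County levy = $801,474.3 × 0.0043 = $3,446.33949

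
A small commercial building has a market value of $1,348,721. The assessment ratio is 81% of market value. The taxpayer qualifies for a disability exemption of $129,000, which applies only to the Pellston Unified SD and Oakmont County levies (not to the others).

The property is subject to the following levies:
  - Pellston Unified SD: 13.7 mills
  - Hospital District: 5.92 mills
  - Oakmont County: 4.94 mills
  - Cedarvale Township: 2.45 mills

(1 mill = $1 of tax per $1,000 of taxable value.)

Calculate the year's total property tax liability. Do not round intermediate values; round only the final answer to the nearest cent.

Assessed value = $1,348,721 × 0.81 = $1,092,464.01
Pellston Unified SD: ($1,092,464.01 − $129,000) × 0.0137 = $963,464.01 × 0.0137 = $13,199.456937
Hospital District: $1,092,464.01 × 0.00592 = $6,467.3869392
Oakmont County: ($1,092,464.01 − $129,000) × 0.00494 = $963,464.01 × 0.00494 = $4,759.5122094
Cedarvale Township: $1,092,464.01 × 0.00245 = $2,676.5368245
Total = $27,102.8929101

$27,102.89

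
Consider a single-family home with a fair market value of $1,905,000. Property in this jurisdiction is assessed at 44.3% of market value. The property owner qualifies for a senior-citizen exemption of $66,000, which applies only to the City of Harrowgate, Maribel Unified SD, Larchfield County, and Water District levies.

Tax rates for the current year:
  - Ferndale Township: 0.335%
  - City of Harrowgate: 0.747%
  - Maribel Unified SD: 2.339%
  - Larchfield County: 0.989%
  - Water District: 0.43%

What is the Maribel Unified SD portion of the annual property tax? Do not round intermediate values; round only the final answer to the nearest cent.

$18,195.43

Assessed value = $1,905,000 × 0.443 = $843,915
Maribel Unified SD taxable value = $843,915 − $66,000 = $777,915
Maribel Unified SD levy = $777,915 × 0.02339 = $18,195.43185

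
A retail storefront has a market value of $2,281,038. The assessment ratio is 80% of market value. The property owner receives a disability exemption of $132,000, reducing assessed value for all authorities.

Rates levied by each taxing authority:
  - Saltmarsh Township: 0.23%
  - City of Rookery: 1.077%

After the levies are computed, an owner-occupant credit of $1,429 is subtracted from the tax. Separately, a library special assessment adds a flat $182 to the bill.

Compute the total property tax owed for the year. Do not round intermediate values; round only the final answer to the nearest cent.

Assessed value = $2,281,038 × 0.8 = $1,824,830.4
Taxable value = $1,824,830.4 − $132,000 = $1,692,830.4
Saltmarsh Township: $1,692,830.4 × 0.0023 = $3,893.50992
City of Rookery: $1,692,830.4 × 0.01077 = $18,231.783408
Levies subtotal = $22,125.293328
After credit = $22,125.293328 − $1,429 = $20,696.293328
Total = $20,696.293328 + $182 = $20,878.293328

$20,878.29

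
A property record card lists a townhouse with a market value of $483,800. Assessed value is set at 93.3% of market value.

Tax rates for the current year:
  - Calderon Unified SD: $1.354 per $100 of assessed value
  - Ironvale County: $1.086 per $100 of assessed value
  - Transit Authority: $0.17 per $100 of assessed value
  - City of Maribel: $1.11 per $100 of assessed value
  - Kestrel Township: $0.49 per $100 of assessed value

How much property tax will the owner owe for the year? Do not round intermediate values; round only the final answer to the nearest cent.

$19,003.33

Assessed value = $483,800 × 0.933 = $451,385.4
Calderon Unified SD: $451,385.4 × 0.01354 = $6,111.758316
Ironvale County: $451,385.4 × 0.01086 = $4,902.045444
Transit Authority: $451,385.4 × 0.0017 = $767.35518
City of Maribel: $451,385.4 × 0.0111 = $5,010.37794
Kestrel Township: $451,385.4 × 0.0049 = $2,211.78846
Total = $6,111.758316 + $4,902.045444 + $767.35518 + $5,010.37794 + $2,211.78846 = $19,003.32534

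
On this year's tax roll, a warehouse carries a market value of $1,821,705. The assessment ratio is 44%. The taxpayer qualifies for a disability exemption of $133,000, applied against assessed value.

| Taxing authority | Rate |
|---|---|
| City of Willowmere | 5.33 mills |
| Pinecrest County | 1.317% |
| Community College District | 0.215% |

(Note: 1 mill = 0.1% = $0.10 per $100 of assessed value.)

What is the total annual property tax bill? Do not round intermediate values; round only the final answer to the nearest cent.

Assessed value = $1,821,705 × 0.44 = $801,550.2
Taxable value = $801,550.2 − $133,000 = $668,550.2
City of Willowmere: $668,550.2 × 0.00533 = $3,563.372566
Pinecrest County: $668,550.2 × 0.01317 = $8,804.806134
Community College District: $668,550.2 × 0.00215 = $1,437.38293
Total = $13,805.56163

$13,805.56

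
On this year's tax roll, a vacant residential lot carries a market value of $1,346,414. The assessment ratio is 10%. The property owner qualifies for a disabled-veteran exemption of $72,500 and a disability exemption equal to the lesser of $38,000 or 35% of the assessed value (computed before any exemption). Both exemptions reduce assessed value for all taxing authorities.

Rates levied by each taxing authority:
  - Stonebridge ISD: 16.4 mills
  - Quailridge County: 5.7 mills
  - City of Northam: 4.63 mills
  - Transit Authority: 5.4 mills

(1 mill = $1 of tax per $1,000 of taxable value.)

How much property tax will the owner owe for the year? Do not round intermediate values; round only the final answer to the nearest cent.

Assessed value = $1,346,414 × 0.1 = $134,641.4
Disability exemption = min($38,000, 35% × $134,641.4) = min($38,000, $47,124.49) = $38,000 (dollar cap binds)
Taxable value = $134,641.4 − $72,500 − $38,000 = $24,141.4
Stonebridge ISD: $24,141.4 × 0.0164 = $395.91896
Quailridge County: $24,141.4 × 0.0057 = $137.60598
City of Northam: $24,141.4 × 0.00463 = $111.774682
Transit Authority: $24,141.4 × 0.0054 = $130.36356
Total = $775.663182

$775.66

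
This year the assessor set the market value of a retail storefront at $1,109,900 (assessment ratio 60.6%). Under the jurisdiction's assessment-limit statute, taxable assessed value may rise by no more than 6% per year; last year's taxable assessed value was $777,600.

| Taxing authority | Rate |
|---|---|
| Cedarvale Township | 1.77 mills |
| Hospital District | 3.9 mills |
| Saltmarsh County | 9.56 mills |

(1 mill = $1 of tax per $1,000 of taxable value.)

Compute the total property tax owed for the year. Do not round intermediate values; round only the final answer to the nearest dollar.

Uncapped assessed value = $1,109,900 × 0.606 = $672,599.4
Cap limit = $777,600 × 1.06 = $824,256
Taxable assessed value = min($672,599.4, $824,256) = $672,599.4 (cap does not bind)
Cedarvale Township: $672,599.4 × 0.00177 = $1,190.500938
Hospital District: $672,599.4 × 0.0039 = $2,623.13766
Saltmarsh County: $672,599.4 × 0.00956 = $6,430.050264
Total = $10,243.688862

$10,244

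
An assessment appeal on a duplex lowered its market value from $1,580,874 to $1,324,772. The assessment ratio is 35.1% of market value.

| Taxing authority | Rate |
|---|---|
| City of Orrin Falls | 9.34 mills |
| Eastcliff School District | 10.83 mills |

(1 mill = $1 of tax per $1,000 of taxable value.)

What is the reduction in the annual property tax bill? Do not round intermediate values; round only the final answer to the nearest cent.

Old assessed value = $1,580,874 × 0.351 = $554,886.774
New assessed value = $1,324,772 × 0.351 = $464,994.972
Combined rate = 0.00934 + 0.01083 = 0.02017
Old tax = $554,886.774 × 0.02017 = $11,192.06623158
New tax = $464,994.972 × 0.02017 = $9,378.94858524
Reduction = $11,192.06623158 − $9,378.94858524 = $1,813.11764634

$1,813.12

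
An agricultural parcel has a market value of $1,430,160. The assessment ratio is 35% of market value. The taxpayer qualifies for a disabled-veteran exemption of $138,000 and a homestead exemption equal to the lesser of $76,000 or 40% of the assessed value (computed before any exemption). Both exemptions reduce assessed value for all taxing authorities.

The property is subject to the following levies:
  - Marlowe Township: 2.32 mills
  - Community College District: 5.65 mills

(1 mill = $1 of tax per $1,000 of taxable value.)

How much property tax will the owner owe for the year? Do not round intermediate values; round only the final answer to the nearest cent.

$2,283.85

Assessed value = $1,430,160 × 0.35 = $500,556
Homestead exemption = min($76,000, 40% × $500,556) = min($76,000, $200,222.4) = $76,000 (dollar cap binds)
Taxable value = $500,556 − $138,000 − $76,000 = $286,556
Marlowe Township: $286,556 × 0.00232 = $664.80992
Community College District: $286,556 × 0.00565 = $1,619.0414
Total = $2,283.85132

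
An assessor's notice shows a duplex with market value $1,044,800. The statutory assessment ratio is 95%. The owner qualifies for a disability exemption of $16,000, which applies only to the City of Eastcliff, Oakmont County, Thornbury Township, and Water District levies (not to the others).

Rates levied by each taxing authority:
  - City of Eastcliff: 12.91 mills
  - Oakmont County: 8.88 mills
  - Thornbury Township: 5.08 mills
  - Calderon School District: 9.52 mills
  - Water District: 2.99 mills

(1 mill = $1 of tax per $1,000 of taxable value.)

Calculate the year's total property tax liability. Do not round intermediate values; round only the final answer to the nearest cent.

$38,609.25

Assessed value = $1,044,800 × 0.95 = $992,560
City of Eastcliff: ($992,560 − $16,000) × 0.01291 = $976,560 × 0.01291 = $12,607.3896
Oakmont County: ($992,560 − $16,000) × 0.00888 = $976,560 × 0.00888 = $8,671.8528
Thornbury Township: ($992,560 − $16,000) × 0.00508 = $976,560 × 0.00508 = $4,960.9248
Calderon School District: $992,560 × 0.00952 = $9,449.1712
Water District: ($992,560 − $16,000) × 0.00299 = $976,560 × 0.00299 = $2,919.9144
Total = $38,609.2528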